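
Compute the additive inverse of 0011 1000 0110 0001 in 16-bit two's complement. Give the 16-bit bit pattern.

Invert: 1100011110011110. Add 1: 1100011110011111.

1100011110011111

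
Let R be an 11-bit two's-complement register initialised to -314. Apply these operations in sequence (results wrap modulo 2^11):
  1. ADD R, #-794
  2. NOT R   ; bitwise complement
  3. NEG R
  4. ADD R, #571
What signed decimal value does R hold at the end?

Start: R = -314 = 11011000110.
R = -314 + (-794) = -1108; wraps to 940 = 01110101100
R = NOT 01110101100 = 10001010011 = -941
R = −(-941) = 941 = 01110101101
R = 941 + 571 = 1512; wraps to -536 = 10111101000

-536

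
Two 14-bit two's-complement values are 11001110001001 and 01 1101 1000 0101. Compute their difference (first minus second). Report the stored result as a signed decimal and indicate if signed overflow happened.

5636; overflow

11001110001001 = -3191 (signed)
01 1101 1000 0101 → 01110110000101 = 7557 (signed)
Subtract via negate-and-add: invert 01110110000101 + 1 = 10001001111011 (i.e. -7557).
  11001110001001
+ 10001001111011
= 01011000000100  (discard carry-out 1)
Result 01011000000100: MSB = 0 → value 5636.
Both addends (after negating the subtrahend) are negative but the stored result is non-negative: signed overflow. The true value -3191 − 7557 = -10748 lies outside [-8192, 8191].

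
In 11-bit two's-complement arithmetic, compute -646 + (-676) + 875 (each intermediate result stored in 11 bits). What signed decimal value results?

-646 + (-676) = -1322 → wraps to 726 (01011010110)
726 + 875 = 1601 → wraps to -447 (11001000001)

-447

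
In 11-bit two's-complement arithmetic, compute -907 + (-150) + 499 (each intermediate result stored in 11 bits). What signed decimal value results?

-558

-907 + (-150) = -1057 → wraps to 991 (01111011111)
991 + 499 = 1490 → wraps to -558 (10111010010)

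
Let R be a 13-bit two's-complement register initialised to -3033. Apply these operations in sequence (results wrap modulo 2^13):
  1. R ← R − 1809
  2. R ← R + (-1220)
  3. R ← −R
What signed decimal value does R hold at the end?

-2130

Start: R = -3033 = 1010000100111.
R = -3033 − 1809 = -4842; wraps to 3350 = 0110100010110
R = 3350 + (-1220) = 2130 = 0100001010010
R = −(2130) = -2130 = 1011110101110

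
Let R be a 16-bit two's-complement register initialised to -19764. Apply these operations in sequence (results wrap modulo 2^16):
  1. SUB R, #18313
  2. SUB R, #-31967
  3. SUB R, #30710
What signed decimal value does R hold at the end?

28716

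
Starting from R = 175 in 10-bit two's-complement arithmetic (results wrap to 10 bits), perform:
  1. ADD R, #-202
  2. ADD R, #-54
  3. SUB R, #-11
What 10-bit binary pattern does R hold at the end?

1110111010

Start: R = 175 = 0010101111.
R = 175 + (-202) = -27 = 1111100101
R = -27 + (-54) = -81 = 1110101111
R = -81 − (-11) = -70 = 1110111010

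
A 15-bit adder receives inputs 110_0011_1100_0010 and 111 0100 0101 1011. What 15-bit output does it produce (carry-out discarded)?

101100000011101

  110001111000010
+ 111010001011011
= 101100000011101  (discard carry-out 1)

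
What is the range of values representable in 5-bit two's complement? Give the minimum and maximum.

min = -16, max = 15

Minimum: −2^4 = -16.
Maximum: 2^4 − 1 = 15.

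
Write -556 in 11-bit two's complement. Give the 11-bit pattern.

|-556| = 556 = 01000101100 in 11 bits.
Invert the bits: 10111010011. Add 1: 10111010100.

10111010100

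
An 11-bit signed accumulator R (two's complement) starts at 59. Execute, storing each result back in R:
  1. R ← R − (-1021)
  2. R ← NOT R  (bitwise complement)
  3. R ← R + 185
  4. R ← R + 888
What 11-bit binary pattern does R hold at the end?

11111111000

Start: R = 59 = 00000111011.
R = 59 − (-1021) = 1080; wraps to -968 = 10000111000
R = NOT 10000111000 = 01111000111 = 967
R = 967 + 185 = 1152; wraps to -896 = 10010000000
R = -896 + 888 = -8 = 11111111000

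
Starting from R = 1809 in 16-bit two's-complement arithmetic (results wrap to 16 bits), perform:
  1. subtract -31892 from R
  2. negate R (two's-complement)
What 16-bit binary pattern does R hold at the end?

0111110001011011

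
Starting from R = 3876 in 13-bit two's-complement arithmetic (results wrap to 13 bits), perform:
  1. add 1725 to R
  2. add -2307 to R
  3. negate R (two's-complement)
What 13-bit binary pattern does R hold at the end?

Start: R = 3876 = 0111100100100.
R = 3876 + 1725 = 5601; wraps to -2591 = 1010111100001
R = -2591 + (-2307) = -4898; wraps to 3294 = 0110011011110
R = −(3294) = -3294 = 1001100100010

1001100100010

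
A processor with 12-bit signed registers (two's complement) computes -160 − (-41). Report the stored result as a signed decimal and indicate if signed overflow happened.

-160 → 111101100000
-41 → 111111010111
Subtract via negate-and-add: invert 111111010111 + 1 = 000000101001 (i.e. 41).
  111101100000
+ 000000101001
= 111110001001
Result 111110001001: MSB = 1 → 3977 − 4096 = -119.
Addends (after negating the subtrahend) have opposite signs, so signed overflow cannot occur.

-119; no overflow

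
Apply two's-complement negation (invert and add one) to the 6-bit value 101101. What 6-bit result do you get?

010011

Invert: 010010. Add 1: 010011.
Check: 101101 = -19, 010011 = 19.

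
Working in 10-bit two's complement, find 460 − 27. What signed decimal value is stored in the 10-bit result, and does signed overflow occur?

460 → 0111001100
27 → 0000011011
Subtract via negate-and-add: invert 0000011011 + 1 = 1111100101 (i.e. -27).
  0111001100
+ 1111100101
= 0110110001  (discard carry-out 1)
Result 0110110001: MSB = 0 → value 433.
Addends (after negating the subtrahend) have opposite signs, so signed overflow cannot occur.

433; no overflow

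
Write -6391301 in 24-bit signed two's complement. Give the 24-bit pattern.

|-6391301| = 6391301 = 011000011000011000000101 in 24 bits.
Invert the bits: 100111100111100111111010. Add 1: 100111100111100111111011.

100111100111100111111011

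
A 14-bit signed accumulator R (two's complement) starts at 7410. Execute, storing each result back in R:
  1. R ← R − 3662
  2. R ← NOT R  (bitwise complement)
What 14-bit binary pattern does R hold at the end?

Start: R = 7410 = 01110011110010.
R = 7410 − 3662 = 3748 = 00111010100100
R = NOT 00111010100100 = 11000101011011 = -3749

11000101011011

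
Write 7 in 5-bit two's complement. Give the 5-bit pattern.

7 is non-negative, so write it directly in 5 bits: 00111.

00111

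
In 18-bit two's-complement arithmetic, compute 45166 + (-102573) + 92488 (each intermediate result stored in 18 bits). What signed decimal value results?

35081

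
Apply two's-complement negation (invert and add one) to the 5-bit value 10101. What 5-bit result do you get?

Invert: 01010. Add 1: 01011.

01011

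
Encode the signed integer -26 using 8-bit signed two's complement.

11100110

|-26| = 26 = 00011010 in 8 bits.
Invert the bits: 11100101. Add 1: 11100110.
Check: 11100110 reads as 230 − 256 = -26.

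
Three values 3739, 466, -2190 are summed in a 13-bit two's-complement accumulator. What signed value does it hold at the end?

3739 + 466 = 4205 → wraps to -3987 (1000001101101)
-3987 + (-2190) = -6177 → wraps to 2015 (0011111011111)

2015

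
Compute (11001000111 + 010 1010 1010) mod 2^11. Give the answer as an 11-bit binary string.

00011110001

  11001000111
+ 01010101010
= 00011110001  (discard carry-out 1)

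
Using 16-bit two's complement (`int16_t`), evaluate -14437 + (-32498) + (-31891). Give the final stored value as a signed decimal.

-14437 + (-32498) = -46935 → wraps to 18601 (0100100010101001)
18601 + (-31891) = -13290 (1100110000010110)

-13290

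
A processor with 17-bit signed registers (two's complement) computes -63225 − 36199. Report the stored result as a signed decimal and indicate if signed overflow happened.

-63225 → 10000100100000111
36199 → 01000110101100111
Subtract via negate-and-add: invert 01000110101100111 + 1 = 10111001010011001 (i.e. -36199).
  10000100100000111
+ 10111001010011001
= 00111101110100000  (discard carry-out 1)
Result 00111101110100000: MSB = 0 → value 31648.
Both addends (after negating the subtrahend) are negative but the stored result is non-negative: signed overflow. The true value -63225 − 36199 = -99424 lies outside [-65536, 65535].

31648; overflow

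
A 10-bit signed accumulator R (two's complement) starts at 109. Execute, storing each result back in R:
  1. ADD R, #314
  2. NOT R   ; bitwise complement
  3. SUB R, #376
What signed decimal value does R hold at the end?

Start: R = 109 = 0001101101.
R = 109 + 314 = 423 = 0110100111
R = NOT 0110100111 = 1001011000 = -424
R = -424 − 376 = -800; wraps to 224 = 0011100000

224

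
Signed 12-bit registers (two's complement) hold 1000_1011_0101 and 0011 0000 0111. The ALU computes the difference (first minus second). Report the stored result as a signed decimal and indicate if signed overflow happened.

1454; overflow

1000_1011_0101 → 100010110101 = -1867 (signed)
0011 0000 0111 → 001100000111 = 775 (signed)
Subtract via negate-and-add: invert 001100000111 + 1 = 110011111001 (i.e. -775).
  100010110101
+ 110011111001
= 010110101110  (discard carry-out 1)
Result 010110101110: MSB = 0 → value 1454.
Both addends (after negating the subtrahend) are negative but the stored result is non-negative: signed overflow. The true value -1867 − 775 = -2642 lies outside [-2048, 2047].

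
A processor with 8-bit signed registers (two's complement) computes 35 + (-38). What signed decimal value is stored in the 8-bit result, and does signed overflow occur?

35 → 00100011
-38 → 11011010
  00100011
+ 11011010
= 11111101
Result 11111101: MSB = 1 → 253 − 256 = -3.
Addends have opposite signs, so signed overflow cannot occur.

-3; no overflow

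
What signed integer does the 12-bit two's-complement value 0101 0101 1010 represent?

1370

MSB is 0, so the value is non-negative: 010101011010 = 1370.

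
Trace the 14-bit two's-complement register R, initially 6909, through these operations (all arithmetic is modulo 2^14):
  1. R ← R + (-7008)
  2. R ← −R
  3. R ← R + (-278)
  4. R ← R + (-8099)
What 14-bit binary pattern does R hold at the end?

Start: R = 6909 = 01101011111101.
R = 6909 + (-7008) = -99 = 11111110011101
R = −(-99) = 99 = 00000001100011
R = 99 + (-278) = -179 = 11111101001101
R = -179 + (-8099) = -8278; wraps to 8106 = 01111110101010

01111110101010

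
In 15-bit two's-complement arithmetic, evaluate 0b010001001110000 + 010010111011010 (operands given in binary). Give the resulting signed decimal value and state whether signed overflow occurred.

0b010001001110000 → 010001001110000 = 8816 (signed)
010010111011010 = 9690 (signed)
  010001001110000
+ 010010111011010
= 100100001001010
Result 100100001001010: MSB = 1 → 18506 − 32768 = -14262.
Both addends are non-negative but the stored result is negative: signed overflow. The true value 8816 + 9690 = 18506 lies outside [-16384, 16383].

-14262; overflow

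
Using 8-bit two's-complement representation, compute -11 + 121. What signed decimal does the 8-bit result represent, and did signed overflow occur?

-11 → 11110101
121 → 01111001
  11110101
+ 01111001
= 01101110  (discard carry-out 1)
Result 01101110: MSB = 0 → value 110.
Addends have opposite signs, so signed overflow cannot occur.

110; no overflow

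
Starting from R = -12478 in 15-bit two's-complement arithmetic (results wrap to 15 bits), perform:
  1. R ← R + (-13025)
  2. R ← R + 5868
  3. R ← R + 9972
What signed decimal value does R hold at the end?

Start: R = -12478 = 100111101000010.
R = -12478 + (-13025) = -25503; wraps to 7265 = 001110001100001
R = 7265 + 5868 = 13133 = 011001101001101
R = 13133 + 9972 = 23105; wraps to -9663 = 101101001000001

-9663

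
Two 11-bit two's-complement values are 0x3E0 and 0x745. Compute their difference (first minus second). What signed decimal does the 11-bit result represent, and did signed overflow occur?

-869; overflow

0x3E0 = 01111100000 = 992 (signed)
0x745 = 11101000101 = -187 (signed)
Subtract via negate-and-add: invert 11101000101 + 1 = 00010111011 (i.e. 187).
  01111100000
+ 00010111011
= 10010011011
Result 10010011011: MSB = 1 → 1179 − 2048 = -869.
Both addends (after negating the subtrahend) are non-negative but the stored result is negative: signed overflow. The true value 992 − (-187) = 1179 lies outside [-1024, 1023].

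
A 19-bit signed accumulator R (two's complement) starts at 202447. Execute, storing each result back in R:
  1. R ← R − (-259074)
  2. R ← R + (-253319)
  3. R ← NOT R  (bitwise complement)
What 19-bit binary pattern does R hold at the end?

Start: R = 202447 = 0110001011011001111.
R = 202447 − (-259074) = 461521; wraps to -62767 = 1110000101011010001
R = -62767 + (-253319) = -316086; wraps to 208202 = 0110010110101001010
R = NOT 0110010110101001010 = 1001101001010110101 = -208203

1001101001010110101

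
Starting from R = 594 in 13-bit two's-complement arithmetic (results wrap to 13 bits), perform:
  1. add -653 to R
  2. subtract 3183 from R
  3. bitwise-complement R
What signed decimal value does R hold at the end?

Start: R = 594 = 0001001010010.
R = 594 + (-653) = -59 = 1111111000101
R = -59 − 3183 = -3242 = 1001101010110
R = NOT 1001101010110 = 0110010101001 = 3241

3241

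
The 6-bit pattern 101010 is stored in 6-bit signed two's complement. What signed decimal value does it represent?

MSB is 1, so the value is negative.
Unsigned reading: 42. Subtract 2^6 = 64: 42 − 64 = -22.

-22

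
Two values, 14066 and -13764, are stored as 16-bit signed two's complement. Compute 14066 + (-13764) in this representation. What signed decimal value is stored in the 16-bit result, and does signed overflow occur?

302; no overflow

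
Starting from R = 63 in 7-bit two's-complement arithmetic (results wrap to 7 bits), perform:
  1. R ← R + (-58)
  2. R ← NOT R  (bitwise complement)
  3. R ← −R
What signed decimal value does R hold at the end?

6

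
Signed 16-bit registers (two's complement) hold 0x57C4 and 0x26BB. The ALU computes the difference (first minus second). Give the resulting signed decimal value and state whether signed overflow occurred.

12553; no overflow

0x57C4 = 0101011111000100 = 22468 (signed)
0x26BB = 0010011010111011 = 9915 (signed)
Subtract via negate-and-add: invert 0010011010111011 + 1 = 1101100101000101 (i.e. -9915).
  0101011111000100
+ 1101100101000101
= 0011000100001001  (discard carry-out 1)
Result 0011000100001001: MSB = 0 → value 12553.
Addends (after negating the subtrahend) have opposite signs, so signed overflow cannot occur.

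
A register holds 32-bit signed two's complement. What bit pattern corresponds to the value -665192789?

11011000010110011111011010101011

|-665192789| = 665192789 = 00100111101001100000100101010101 in 32 bits.
Invert the bits: 11011000010110011111011010101010. Add 1: 11011000010110011111011010101011.
Check: 11011000010110011111011010101011 reads as 3629774507 − 4294967296 = -665192789.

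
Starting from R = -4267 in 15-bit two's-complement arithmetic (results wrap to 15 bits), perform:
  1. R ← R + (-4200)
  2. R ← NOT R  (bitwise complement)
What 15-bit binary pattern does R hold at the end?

Start: R = -4267 = 110111101010101.
R = -4267 + (-4200) = -8467 = 101111011101101
R = NOT 101111011101101 = 010000100010010 = 8466

010000100010010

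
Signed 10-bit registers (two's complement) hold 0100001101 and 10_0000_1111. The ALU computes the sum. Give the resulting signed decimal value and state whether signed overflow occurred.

-228; no overflow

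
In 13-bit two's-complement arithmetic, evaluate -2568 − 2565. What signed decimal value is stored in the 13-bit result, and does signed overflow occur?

3059; overflow

-2568 → 1010111111000
2565 → 0101000000101
Subtract via negate-and-add: invert 0101000000101 + 1 = 1010111111011 (i.e. -2565).
  1010111111000
+ 1010111111011
= 0101111110011  (discard carry-out 1)
Result 0101111110011: MSB = 0 → value 3059.
Both addends (after negating the subtrahend) are negative but the stored result is non-negative: signed overflow. The true value -2568 − 2565 = -5133 lies outside [-4096, 4095].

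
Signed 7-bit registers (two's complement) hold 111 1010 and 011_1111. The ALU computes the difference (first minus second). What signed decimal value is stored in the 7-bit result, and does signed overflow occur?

59; overflow

111 1010 → 1111010 = -6 (signed)
011_1111 → 0111111 = 63 (signed)
Subtract via negate-and-add: invert 0111111 + 1 = 1000001 (i.e. -63).
  1111010
+ 1000001
= 0111011  (discard carry-out 1)
Result 0111011: MSB = 0 → value 59.
Both addends (after negating the subtrahend) are negative but the stored result is non-negative: signed overflow. The true value -6 − 63 = -69 lies outside [-64, 63].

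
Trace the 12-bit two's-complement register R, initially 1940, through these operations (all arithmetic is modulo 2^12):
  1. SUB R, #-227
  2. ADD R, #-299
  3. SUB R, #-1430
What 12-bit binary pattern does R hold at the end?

110011100010

Start: R = 1940 = 011110010100.
R = 1940 − (-227) = 2167; wraps to -1929 = 100001110111
R = -1929 + (-299) = -2228; wraps to 1868 = 011101001100
R = 1868 − (-1430) = 3298; wraps to -798 = 110011100010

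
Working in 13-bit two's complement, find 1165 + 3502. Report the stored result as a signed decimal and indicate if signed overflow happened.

1165 → 0010010001101
3502 → 0110110101110
  0010010001101
+ 0110110101110
= 1001000111011
Result 1001000111011: MSB = 1 → 4667 − 8192 = -3525.
Both addends are non-negative but the stored result is negative: signed overflow. The true value 1165 + 3502 = 4667 lies outside [-4096, 4095].

-3525; overflow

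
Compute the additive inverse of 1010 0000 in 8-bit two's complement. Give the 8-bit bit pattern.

Invert: 01011111. Add 1: 01100000.

01100000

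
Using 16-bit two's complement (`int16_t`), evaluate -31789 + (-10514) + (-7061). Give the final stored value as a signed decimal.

16172

-31789 + (-10514) = -42303 → wraps to 23233 (0101101011000001)
23233 + (-7061) = 16172 (0011111100101100)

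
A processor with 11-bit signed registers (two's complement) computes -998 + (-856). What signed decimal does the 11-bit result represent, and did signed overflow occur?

-998 → 10000011010
-856 → 10010101000
  10000011010
+ 10010101000
= 00011000010  (discard carry-out 1)
Result 00011000010: MSB = 0 → value 194.
Both addends are negative but the stored result is non-negative: signed overflow. The true value -998 + (-856) = -1854 lies outside [-1024, 1023].

194; overflow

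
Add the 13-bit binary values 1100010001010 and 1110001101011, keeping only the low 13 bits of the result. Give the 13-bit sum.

1010011110101

  1100010001010
+ 1110001101011
= 1010011110101  (discard carry-out 1)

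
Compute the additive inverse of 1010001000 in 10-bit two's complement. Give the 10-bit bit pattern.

Invert: 0101110111. Add 1: 0101111000.

0101111000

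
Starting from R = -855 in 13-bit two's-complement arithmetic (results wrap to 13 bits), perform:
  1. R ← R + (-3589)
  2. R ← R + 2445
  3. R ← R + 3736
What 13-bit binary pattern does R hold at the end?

Start: R = -855 = 1110010101001.
R = -855 + (-3589) = -4444; wraps to 3748 = 0111010100100
R = 3748 + 2445 = 6193; wraps to -1999 = 1100000110001
R = -1999 + 3736 = 1737 = 0011011001001

0011011001001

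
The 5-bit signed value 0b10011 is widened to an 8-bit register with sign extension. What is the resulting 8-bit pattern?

MSB of 10011 is 1; replicate it into the new high bits.
111|10011 → 11110011 (still -13).

11110011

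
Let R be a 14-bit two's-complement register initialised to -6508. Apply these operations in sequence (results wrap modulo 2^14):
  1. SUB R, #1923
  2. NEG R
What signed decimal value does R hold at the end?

Start: R = -6508 = 10011010010100.
R = -6508 − 1923 = -8431; wraps to 7953 = 01111100010001
R = −(7953) = -7953 = 10000011101111

-7953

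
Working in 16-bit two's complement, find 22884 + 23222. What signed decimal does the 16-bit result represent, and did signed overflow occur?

-19430; overflow

22884 → 0101100101100100
23222 → 0101101010110110
  0101100101100100
+ 0101101010110110
= 1011010000011010
Result 1011010000011010: MSB = 1 → 46106 − 65536 = -19430.
Both addends are non-negative but the stored result is negative: signed overflow. The true value 22884 + 23222 = 46106 lies outside [-32768, 32767].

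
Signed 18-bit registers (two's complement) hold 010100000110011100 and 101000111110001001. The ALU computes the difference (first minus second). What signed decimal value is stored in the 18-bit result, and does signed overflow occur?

010100000110011100 = 82332 (signed)
101000111110001001 = -94327 (signed)
Subtract via negate-and-add: invert 101000111110001001 + 1 = 010111000001110111 (i.e. 94327).
  010100000110011100
+ 010111000001110111
= 101011001000010011
Result 101011001000010011: MSB = 1 → 176659 − 262144 = -85485.
Both addends (after negating the subtrahend) are non-negative but the stored result is negative: signed overflow. The true value 82332 − (-94327) = 176659 lies outside [-131072, 131071].

-85485; overflow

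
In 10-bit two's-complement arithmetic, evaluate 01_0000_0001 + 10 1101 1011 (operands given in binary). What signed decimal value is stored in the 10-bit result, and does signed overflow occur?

-36; no overflow

01_0000_0001 → 0100000001 = 257 (signed)
10 1101 1011 → 1011011011 = -293 (signed)
  0100000001
+ 1011011011
= 1111011100
Result 1111011100: MSB = 1 → 988 − 1024 = -36.
Addends have opposite signs, so signed overflow cannot occur.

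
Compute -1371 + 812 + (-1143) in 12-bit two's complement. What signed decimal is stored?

-1702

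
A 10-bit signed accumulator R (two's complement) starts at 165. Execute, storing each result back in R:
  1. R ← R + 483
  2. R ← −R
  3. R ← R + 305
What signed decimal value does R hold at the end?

Start: R = 165 = 0010100101.
R = 165 + 483 = 648; wraps to -376 = 1010001000
R = −(-376) = 376 = 0101111000
R = 376 + 305 = 681; wraps to -343 = 1010101001

-343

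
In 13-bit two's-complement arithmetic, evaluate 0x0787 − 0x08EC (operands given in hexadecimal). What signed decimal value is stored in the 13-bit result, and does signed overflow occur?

-357; no overflow

0x0787 = 0011110000111 = 1927 (signed)
0x08EC = 0100011101100 = 2284 (signed)
Subtract via negate-and-add: invert 0100011101100 + 1 = 1011100010100 (i.e. -2284).
  0011110000111
+ 1011100010100
= 1111010011011
Result 1111010011011: MSB = 1 → 7835 − 8192 = -357.
Addends (after negating the subtrahend) have opposite signs, so signed overflow cannot occur.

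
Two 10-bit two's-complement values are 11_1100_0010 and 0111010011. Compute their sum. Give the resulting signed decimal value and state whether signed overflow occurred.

11_1100_0010 → 1111000010 = -62 (signed)
0111010011 = 467 (signed)
  1111000010
+ 0111010011
= 0110010101  (discard carry-out 1)
Result 0110010101: MSB = 0 → value 405.
Addends have opposite signs, so signed overflow cannot occur.

405; no overflow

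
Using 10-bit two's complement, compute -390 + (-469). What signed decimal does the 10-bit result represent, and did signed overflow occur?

-390 → 1001111010
-469 → 1000101011
  1001111010
+ 1000101011
= 0010100101  (discard carry-out 1)
Result 0010100101: MSB = 0 → value 165.
Both addends are negative but the stored result is non-negative: signed overflow. The true value -390 + (-469) = -859 lies outside [-512, 511].

165; overflow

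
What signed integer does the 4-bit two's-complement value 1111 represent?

-1

MSB is 1, so the value is negative.
Unsigned reading: 15. Subtract 2^4 = 16: 15 − 16 = -1.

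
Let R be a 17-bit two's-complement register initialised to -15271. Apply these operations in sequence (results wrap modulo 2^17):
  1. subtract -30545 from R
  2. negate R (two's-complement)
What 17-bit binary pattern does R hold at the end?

Start: R = -15271 = 11100010001011001.
R = -15271 − (-30545) = 15274 = 00011101110101010
R = −(15274) = -15274 = 11100010001010110

11100010001010110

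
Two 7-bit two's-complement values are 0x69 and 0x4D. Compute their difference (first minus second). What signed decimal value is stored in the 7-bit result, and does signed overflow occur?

28; no overflow

0x69 = 1101001 = -23 (signed)
0x4D = 1001101 = -51 (signed)
Subtract via negate-and-add: invert 1001101 + 1 = 0110011 (i.e. 51).
  1101001
+ 0110011
= 0011100  (discard carry-out 1)
Result 0011100: MSB = 0 → value 28.
Addends (after negating the subtrahend) have opposite signs, so signed overflow cannot occur.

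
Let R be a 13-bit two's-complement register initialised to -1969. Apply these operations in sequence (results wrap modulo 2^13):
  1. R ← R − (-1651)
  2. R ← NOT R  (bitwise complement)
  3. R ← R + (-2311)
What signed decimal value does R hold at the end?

Start: R = -1969 = 1100001001111.
R = -1969 − (-1651) = -318 = 1111011000010
R = NOT 1111011000010 = 0000100111101 = 317
R = 317 + (-2311) = -1994 = 1100000110110

-1994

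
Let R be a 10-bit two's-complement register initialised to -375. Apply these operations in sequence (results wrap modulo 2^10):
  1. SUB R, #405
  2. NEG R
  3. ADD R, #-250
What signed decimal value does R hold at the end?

-494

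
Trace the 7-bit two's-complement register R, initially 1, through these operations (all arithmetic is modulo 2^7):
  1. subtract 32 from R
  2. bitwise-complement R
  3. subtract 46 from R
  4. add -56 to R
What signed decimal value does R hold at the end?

56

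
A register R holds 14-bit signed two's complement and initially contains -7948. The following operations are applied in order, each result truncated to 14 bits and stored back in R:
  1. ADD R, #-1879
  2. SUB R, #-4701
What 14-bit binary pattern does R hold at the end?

Start: R = -7948 = 10000011110100.
R = -7948 + (-1879) = -9827; wraps to 6557 = 01100110011101
R = 6557 − (-4701) = 11258; wraps to -5126 = 10101111111010

10101111111010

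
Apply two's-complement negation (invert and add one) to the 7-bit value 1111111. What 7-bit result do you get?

0000001

Invert: 0000000. Add 1: 0000001.
Check: 1111111 = -1, 0000001 = 1.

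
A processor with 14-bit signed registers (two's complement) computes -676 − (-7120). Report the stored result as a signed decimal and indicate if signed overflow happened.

6444; no overflow

-676 → 11110101011100
-7120 → 10010000110000
Subtract via negate-and-add: invert 10010000110000 + 1 = 01101111010000 (i.e. 7120).
  11110101011100
+ 01101111010000
= 01100100101100  (discard carry-out 1)
Result 01100100101100: MSB = 0 → value 6444.
Addends (after negating the subtrahend) have opposite signs, so signed overflow cannot occur.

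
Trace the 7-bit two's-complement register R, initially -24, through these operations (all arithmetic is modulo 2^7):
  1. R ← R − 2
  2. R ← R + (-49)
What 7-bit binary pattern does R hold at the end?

0110101

Start: R = -24 = 1101000.
R = -24 − 2 = -26 = 1100110
R = -26 + (-49) = -75; wraps to 53 = 0110101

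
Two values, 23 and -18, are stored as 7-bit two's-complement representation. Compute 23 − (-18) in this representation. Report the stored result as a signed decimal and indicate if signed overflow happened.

41; no overflow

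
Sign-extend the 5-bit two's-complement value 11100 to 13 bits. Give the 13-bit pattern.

1111111111100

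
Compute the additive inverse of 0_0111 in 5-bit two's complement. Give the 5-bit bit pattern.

Invert: 11000. Add 1: 11001.

11001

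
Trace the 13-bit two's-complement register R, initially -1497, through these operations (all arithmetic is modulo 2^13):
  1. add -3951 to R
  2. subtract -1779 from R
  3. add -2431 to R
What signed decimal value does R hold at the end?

Start: R = -1497 = 1101000100111.
R = -1497 + (-3951) = -5448; wraps to 2744 = 0101010111000
R = 2744 − (-1779) = 4523; wraps to -3669 = 1000110101011
R = -3669 + (-2431) = -6100; wraps to 2092 = 0100000101100

2092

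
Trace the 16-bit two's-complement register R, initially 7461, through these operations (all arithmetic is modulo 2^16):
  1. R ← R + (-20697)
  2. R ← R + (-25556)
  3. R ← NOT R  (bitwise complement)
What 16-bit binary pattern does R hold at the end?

1001011110000111

Start: R = 7461 = 0001110100100101.
R = 7461 + (-20697) = -13236 = 1100110001001100
R = -13236 + (-25556) = -38792; wraps to 26744 = 0110100001111000
R = NOT 0110100001111000 = 1001011110000111 = -26745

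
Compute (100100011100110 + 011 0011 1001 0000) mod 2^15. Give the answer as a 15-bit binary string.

111110001110110

  100100011100110
+ 011001110010000
= 111110001110110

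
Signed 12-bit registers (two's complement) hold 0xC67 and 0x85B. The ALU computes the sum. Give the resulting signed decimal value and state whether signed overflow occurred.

0xC67 = 110001100111 = -921 (signed)
0x85B = 100001011011 = -1957 (signed)
  110001100111
+ 100001011011
= 010011000010  (discard carry-out 1)
Result 010011000010: MSB = 0 → value 1218.
Both addends are negative but the stored result is non-negative: signed overflow. The true value -921 + (-1957) = -2878 lies outside [-2048, 2047].

1218; overflow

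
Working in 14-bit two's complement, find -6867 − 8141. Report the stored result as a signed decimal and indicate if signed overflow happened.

-6867 → 10010100101101
8141 → 01111111001101
Subtract via negate-and-add: invert 01111111001101 + 1 = 10000000110011 (i.e. -8141).
  10010100101101
+ 10000000110011
= 00010101100000  (discard carry-out 1)
Result 00010101100000: MSB = 0 → value 1376.
Both addends (after negating the subtrahend) are negative but the stored result is non-negative: signed overflow. The true value -6867 − 8141 = -15008 lies outside [-8192, 8191].

1376; overflow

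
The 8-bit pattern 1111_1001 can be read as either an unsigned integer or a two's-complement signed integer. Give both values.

Unsigned: 11111001 = 249.
Signed: MSB=1 → 249 − 256 = -7.

unsigned = 249, signed = -7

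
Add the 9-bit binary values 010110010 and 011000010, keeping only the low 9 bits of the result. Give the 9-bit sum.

101110100

  010110010
+ 011000010
= 101110100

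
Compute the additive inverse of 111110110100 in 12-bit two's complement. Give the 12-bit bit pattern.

000001001100

Invert: 000001001011. Add 1: 000001001100.
Check: 111110110100 = -76, 000001001100 = 76.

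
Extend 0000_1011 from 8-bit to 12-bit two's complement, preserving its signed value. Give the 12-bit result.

000000001011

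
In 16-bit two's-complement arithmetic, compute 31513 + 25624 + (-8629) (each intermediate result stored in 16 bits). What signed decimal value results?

31513 + 25624 = 57137 → wraps to -8399 (1101111100110001)
-8399 + (-8629) = -17028 (1011110101111100)

-17028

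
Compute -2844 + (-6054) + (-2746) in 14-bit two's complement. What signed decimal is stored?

4740

-2844 + (-6054) = -8898 → wraps to 7486 (01110100111110)
7486 + (-2746) = 4740 (01001010000100)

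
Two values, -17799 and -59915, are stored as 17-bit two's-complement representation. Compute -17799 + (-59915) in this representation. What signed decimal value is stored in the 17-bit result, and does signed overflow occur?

53358; overflow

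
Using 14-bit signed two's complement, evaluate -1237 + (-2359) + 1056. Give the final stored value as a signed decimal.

-1237 + (-2359) = -3596 (11000111110100)
-3596 + 1056 = -2540 (11011000010100)

-2540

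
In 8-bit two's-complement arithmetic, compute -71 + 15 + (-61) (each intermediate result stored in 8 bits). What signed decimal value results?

-71 + 15 = -56 (11001000)
-56 + (-61) = -117 (10001011)

-117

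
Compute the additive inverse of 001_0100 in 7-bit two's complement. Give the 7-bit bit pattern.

1101100

Invert: 1101011. Add 1: 1101100.
Check: 0010100 = 20, 1101100 = -20.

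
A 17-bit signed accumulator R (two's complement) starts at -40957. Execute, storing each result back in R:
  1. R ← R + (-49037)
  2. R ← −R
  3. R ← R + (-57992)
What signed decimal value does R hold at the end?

32002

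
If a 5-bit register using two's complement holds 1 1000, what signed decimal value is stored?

-8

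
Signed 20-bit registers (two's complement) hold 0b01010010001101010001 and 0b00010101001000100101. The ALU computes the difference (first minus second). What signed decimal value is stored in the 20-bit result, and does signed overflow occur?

250156; no overflow

0b01010010001101010001 → 01010010001101010001 = 336721 (signed)
0b00010101001000100101 → 00010101001000100101 = 86565 (signed)
Subtract via negate-and-add: invert 00010101001000100101 + 1 = 11101010110111011011 (i.e. -86565).
  01010010001101010001
+ 11101010110111011011
= 00111101000100101100  (discard carry-out 1)
Result 00111101000100101100: MSB = 0 → value 250156.
Addends (after negating the subtrahend) have opposite signs, so signed overflow cannot occur.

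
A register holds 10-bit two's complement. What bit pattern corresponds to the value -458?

1000110110

|-458| = 458 = 0111001010 in 10 bits.
Invert the bits: 1000110101. Add 1: 1000110110.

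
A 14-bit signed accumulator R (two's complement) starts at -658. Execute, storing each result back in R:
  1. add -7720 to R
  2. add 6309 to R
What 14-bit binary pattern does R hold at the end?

11011111101011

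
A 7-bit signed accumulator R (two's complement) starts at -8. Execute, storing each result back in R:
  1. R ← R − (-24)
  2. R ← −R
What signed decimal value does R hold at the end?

-16

Start: R = -8 = 1111000.
R = -8 − (-24) = 16 = 0010000
R = −(16) = -16 = 1110000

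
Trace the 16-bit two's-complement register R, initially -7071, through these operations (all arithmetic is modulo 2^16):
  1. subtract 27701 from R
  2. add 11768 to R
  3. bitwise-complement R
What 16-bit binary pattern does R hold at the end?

Start: R = -7071 = 1110010001100001.
R = -7071 − 27701 = -34772; wraps to 30764 = 0111100000101100
R = 30764 + 11768 = 42532; wraps to -23004 = 1010011000100100
R = NOT 1010011000100100 = 0101100111011011 = 23003

0101100111011011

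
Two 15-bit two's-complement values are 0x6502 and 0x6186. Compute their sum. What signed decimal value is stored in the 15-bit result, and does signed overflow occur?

-14712; no overflow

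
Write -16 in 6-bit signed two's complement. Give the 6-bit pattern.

110000

|-16| = 16 = 010000 in 6 bits.
Invert the bits: 101111. Add 1: 110000.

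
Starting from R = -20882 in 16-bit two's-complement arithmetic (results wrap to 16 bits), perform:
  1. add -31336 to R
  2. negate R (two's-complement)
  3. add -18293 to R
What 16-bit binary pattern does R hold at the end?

1000010010000101

Start: R = -20882 = 1010111001101110.
R = -20882 + (-31336) = -52218; wraps to 13318 = 0011010000000110
R = −(13318) = -13318 = 1100101111111010
R = -13318 + (-18293) = -31611 = 1000010010000101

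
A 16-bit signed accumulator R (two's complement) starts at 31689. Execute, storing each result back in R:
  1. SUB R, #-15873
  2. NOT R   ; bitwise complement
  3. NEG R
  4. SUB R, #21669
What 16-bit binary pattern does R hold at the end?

0110010100100110

Start: R = 31689 = 0111101111001001.
R = 31689 − (-15873) = 47562; wraps to -17974 = 1011100111001010
R = NOT 1011100111001010 = 0100011000110101 = 17973
R = −(17973) = -17973 = 1011100111001011
R = -17973 − 21669 = -39642; wraps to 25894 = 0110010100100110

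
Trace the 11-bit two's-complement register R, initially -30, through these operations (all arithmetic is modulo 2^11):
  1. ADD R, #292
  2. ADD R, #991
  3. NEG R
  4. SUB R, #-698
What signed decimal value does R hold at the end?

Start: R = -30 = 11111100010.
R = -30 + 292 = 262 = 00100000110
R = 262 + 991 = 1253; wraps to -795 = 10011100101
R = −(-795) = 795 = 01100011011
R = 795 − (-698) = 1493; wraps to -555 = 10111010101

-555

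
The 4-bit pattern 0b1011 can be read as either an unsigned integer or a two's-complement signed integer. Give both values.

unsigned = 11, signed = -5

Unsigned: 1011 = 11.
Signed: MSB=1 → 11 − 16 = -5.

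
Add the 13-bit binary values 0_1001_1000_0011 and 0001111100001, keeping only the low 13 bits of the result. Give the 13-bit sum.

0110101100100

  0100110000011
+ 0001111100001
= 0110101100100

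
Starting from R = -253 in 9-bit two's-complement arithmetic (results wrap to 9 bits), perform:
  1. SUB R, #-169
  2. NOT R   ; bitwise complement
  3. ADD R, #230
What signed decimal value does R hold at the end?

-199

Start: R = -253 = 100000011.
R = -253 − (-169) = -84 = 110101100
R = NOT 110101100 = 001010011 = 83
R = 83 + 230 = 313; wraps to -199 = 100111001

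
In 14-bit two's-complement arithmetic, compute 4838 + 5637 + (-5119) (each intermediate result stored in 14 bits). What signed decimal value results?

5356

4838 + 5637 = 10475 → wraps to -5909 (10100011101011)
-5909 + (-5119) = -11028 → wraps to 5356 (01010011101100)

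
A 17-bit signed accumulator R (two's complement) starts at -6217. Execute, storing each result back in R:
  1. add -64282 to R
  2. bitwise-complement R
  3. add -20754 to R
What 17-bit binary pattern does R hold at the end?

01100001001010000

Start: R = -6217 = 11110011110110111.
R = -6217 + (-64282) = -70499; wraps to 60573 = 01110110010011101
R = NOT 01110110010011101 = 10001001101100010 = -60574
R = -60574 + (-20754) = -81328; wraps to 49744 = 01100001001010000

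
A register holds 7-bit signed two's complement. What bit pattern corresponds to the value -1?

1111111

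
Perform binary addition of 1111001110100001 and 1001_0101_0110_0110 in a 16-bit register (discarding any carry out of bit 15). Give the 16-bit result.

1000100100000111

  1111001110100001
+ 1001010101100110
= 1000100100000111  (discard carry-out 1)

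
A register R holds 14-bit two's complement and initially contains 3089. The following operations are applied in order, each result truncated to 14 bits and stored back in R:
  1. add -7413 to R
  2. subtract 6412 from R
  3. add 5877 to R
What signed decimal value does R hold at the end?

Start: R = 3089 = 00110000010001.
R = 3089 + (-7413) = -4324 = 10111100011100
R = -4324 − 6412 = -10736; wraps to 5648 = 01011000010000
R = 5648 + 5877 = 11525; wraps to -4859 = 10110100000101

-4859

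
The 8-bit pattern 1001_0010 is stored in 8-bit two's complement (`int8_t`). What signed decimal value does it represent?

-110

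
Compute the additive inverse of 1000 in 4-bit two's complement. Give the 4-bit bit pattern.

1000

Invert: 0111. Add 1: 1000.
(1000 is the minimum value -8; its negation overflows and yields itself.)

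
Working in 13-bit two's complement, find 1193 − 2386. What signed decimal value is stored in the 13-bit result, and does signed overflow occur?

-1193; no overflow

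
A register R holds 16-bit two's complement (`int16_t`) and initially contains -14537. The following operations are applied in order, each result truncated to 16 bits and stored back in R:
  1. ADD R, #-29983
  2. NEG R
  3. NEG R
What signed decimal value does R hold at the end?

21016

Start: R = -14537 = 1100011100110111.
R = -14537 + (-29983) = -44520; wraps to 21016 = 0101001000011000
R = −(21016) = -21016 = 1010110111101000
R = −(-21016) = 21016 = 0101001000011000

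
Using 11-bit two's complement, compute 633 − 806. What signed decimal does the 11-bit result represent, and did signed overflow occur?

633 → 01001111001
806 → 01100100110
Subtract via negate-and-add: invert 01100100110 + 1 = 10011011010 (i.e. -806).
  01001111001
+ 10011011010
= 11101010011
Result 11101010011: MSB = 1 → 1875 − 2048 = -173.
Addends (after negating the subtrahend) have opposite signs, so signed overflow cannot occur.

-173; no overflow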